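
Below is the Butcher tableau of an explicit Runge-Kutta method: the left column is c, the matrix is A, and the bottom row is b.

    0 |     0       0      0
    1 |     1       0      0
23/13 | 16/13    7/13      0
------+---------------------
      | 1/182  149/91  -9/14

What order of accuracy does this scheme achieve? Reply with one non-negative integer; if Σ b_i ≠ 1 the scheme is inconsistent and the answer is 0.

2

b = (1/182, 149/91, -9/14)
c = (0, 1, 23/13)
Ac = (0, 0, 7/13)
Σ b_i: 1/182·1 + 149/91·1 + (-9/14)·1 = 1 ✓
b·c: 149/91·1 + (-9/14)·23/13 = 1/2 ✓
b·c²: 149/91·1 + (-9/14)·529/169 = -887/2366 ≠ 1/3 ⇒ order 2.
b·Ac: (-9/14)·7/13 = -9/26 ≠ 1/6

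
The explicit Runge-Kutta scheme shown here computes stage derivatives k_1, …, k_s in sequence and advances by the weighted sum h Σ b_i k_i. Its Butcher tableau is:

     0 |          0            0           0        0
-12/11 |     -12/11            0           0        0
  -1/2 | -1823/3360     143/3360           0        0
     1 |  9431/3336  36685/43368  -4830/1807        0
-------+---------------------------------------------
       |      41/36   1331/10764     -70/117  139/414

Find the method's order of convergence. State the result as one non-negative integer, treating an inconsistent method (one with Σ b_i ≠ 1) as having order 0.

4

b = (41/36, 1331/10764, -70/117, 139/414)
c = (0, -12/11, -1/2, 1)
Ac = (0, 0, -13/280, 115/278)
Σ b_i: 41/36·1 + 1331/10764·1 + (-70/117)·1 + 139/414·1 = 1 ✓
b·c: 1331/10764·(-12/11) + (-70/117)·(-1/2) + 139/414·1 = 1/2 ✓
b·c²: 1331/10764·144/121 + (-70/117)·1/4 + 139/414·1 = 1/3 ✓
b·Ac: (-70/117)·(-13/280) + 139/414·115/278 = 1/6 ✓
b·c³: 1331/10764·(-1728/1331) + (-70/117)·(-1/8) + 139/414·1 = 1/4 ✓
b·(c∘Ac): (-70/117)·13/560 + 139/414·115/278 = 1/8 ✓
b·Ac²: (-70/117)·39/770 + 139/414·1035/3058 = 1/12 ✓
b·A²c: 139/414·69/556 = 1/24 ✓; 4 stages ⇒ order 4.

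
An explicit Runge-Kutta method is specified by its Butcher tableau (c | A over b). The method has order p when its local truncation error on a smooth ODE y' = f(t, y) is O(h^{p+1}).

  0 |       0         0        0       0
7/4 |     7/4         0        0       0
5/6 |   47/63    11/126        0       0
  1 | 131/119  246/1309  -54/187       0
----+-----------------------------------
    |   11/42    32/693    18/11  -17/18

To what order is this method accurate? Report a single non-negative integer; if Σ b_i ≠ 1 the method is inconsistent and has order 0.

4

b = (11/42, 32/693, 18/11, -17/18)
c = (0, 7/4, 5/6, 1)
Ac = (0, 0, 11/72, 3/34)
Σ b_i: 11/42·1 + 32/693·1 + 18/11·1 + (-17/18)·1 = 1 ✓
b·c: 32/693·7/4 + 18/11·5/6 + (-17/18)·1 = 1/2 ✓
b·c²: 32/693·49/16 + 18/11·25/36 + (-17/18)·1 = 1/3 ✓
b·Ac: 18/11·11/72 + (-17/18)·3/34 = 1/6 ✓
b·c³: 32/693·343/64 + 18/11·125/216 + (-17/18)·1 = 1/4 ✓
b·(c∘Ac): 18/11·55/432 + (-17/18)·3/34 = 1/8 ✓
b·Ac²: 18/11·77/288 + (-17/18)·3/8 = 1/12 ✓
b·A²c: (-17/18)·(-3/68) = 1/24 ✓; 4 stages ⇒ order 4.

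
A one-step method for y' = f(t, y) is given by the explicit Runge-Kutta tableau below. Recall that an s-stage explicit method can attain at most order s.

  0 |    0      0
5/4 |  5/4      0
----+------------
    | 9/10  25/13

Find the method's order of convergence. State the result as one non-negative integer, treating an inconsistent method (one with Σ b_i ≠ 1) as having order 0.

0

b = (9/10, 25/13)
c = (0, 5/4)
Σ b_i: 9/10·1 + 25/13·1 = 367/130 ≠ 1 ⇒ order 0.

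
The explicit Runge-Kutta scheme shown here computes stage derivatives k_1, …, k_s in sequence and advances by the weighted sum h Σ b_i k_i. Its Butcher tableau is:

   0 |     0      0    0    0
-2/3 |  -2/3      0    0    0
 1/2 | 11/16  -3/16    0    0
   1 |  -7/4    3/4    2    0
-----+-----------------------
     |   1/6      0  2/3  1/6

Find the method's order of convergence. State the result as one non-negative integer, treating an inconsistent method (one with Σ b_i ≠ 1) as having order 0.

b = (1/6, 0, 2/3, 1/6)
c = (0, -2/3, 1/2, 1)
Ac = (0, 0, 1/8, 1/2)
Σ b_i: 1/6·1 + 2/3·1 + 1/6·1 = 1 ✓
b·c: 2/3·1/2 + 1/6·1 = 1/2 ✓
b·c²: 2/3·1/4 + 1/6·1 = 1/3 ✓
b·Ac: 2/3·1/8 + 1/6·1/2 = 1/6 ✓
b·c³: 2/3·1/8 + 1/6·1 = 1/4 ✓
b·(c∘Ac): 2/3·1/16 + 1/6·1/2 = 1/8 ✓
b·Ac²: 2/3·(-1/12) + 1/6·5/6 = 1/12 ✓
b·A²c: 1/6·1/4 = 1/24 ✓; 4 stages ⇒ order 4.

4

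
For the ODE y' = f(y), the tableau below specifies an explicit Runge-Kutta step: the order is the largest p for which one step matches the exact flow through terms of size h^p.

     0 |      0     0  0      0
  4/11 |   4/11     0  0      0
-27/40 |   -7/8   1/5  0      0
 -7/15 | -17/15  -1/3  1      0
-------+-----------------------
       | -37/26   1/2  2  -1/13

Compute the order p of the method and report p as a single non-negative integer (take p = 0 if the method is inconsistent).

1

b = (-37/26, 1/2, 2, -1/13)
c = (0, 4/11, -27/40, -7/15)
Ac = (0, 0, 4/55, -1051/1320)
Σ b_i: (-37/26)·1 + 1/2·1 + 2·1 + (-1/13)·1 = 1 ✓
b·c: 1/2·4/11 + 2·(-27/40) + (-1/13)·(-7/15) = -1943/1716 ≠ 1/2 ⇒ order 1.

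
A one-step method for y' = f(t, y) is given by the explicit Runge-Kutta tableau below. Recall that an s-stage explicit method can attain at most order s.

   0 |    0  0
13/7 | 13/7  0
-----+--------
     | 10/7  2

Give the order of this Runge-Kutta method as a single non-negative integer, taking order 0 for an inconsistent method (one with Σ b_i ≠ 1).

b = (10/7, 2)
c = (0, 13/7)
Σ b_i: 10/7·1 + 2·1 = 24/7 ≠ 1 ⇒ order 0.

0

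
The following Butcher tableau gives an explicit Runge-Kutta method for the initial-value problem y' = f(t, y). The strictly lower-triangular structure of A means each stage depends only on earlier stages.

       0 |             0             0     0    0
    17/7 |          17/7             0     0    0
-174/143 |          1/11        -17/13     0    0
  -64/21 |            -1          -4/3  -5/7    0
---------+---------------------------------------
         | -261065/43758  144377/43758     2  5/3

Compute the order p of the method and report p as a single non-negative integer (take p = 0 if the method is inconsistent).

b = (-261065/43758, 144377/43758, 2, 5/3)
c = (0, 17/7, -174/143, -64/21)
Ac = (0, 0, -289/91, -7114/3003)
Σ b_i: (-261065/43758)·1 + 144377/43758·1 + 2·1 + 5/3·1 = 1 ✓
b·c: 144377/43758·17/7 + 2·(-174/143) + 5/3·(-64/21) = 1/2 ✓
b·c²: 144377/43758·289/49 + 2·30276/20449 + 5/3·4096/441 = 2050753093/54108054 ≠ 1/3 ⇒ order 2.
b·Ac: 2·(-289/91) + 5/3·(-7114/3003) = -13256/1287 ≠ 1/6

2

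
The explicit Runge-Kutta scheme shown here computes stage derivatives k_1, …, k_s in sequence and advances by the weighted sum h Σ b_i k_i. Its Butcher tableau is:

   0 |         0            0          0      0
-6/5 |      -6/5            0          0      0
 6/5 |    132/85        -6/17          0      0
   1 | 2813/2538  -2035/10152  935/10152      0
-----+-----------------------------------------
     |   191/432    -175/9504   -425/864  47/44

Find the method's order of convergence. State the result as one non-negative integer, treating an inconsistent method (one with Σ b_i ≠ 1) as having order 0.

4

b = (191/432, -175/9504, -425/864, 47/44)
c = (0, -6/5, 6/5, 1)
Ac = (0, 0, 36/85, 33/94)
Σ b_i: 191/432·1 + (-175/9504)·1 + (-425/864)·1 + 47/44·1 = 1 ✓
b·c: (-175/9504)·(-6/5) + (-425/864)·6/5 + 47/44·1 = 1/2 ✓
b·c²: (-175/9504)·36/25 + (-425/864)·36/25 + 47/44·1 = 1/3 ✓
b·Ac: (-425/864)·36/85 + 47/44·33/94 = 1/6 ✓
b·c³: (-175/9504)·(-216/125) + (-425/864)·216/125 + 47/44·1 = 1/4 ✓
b·(c∘Ac): (-425/864)·216/425 + 47/44·33/94 = 1/8 ✓
b·Ac²: (-425/864)·(-216/425) + 47/44·(-22/141) = 1/12 ✓
b·A²c: 47/44·11/282 = 1/24 ✓; 4 stages ⇒ order 4.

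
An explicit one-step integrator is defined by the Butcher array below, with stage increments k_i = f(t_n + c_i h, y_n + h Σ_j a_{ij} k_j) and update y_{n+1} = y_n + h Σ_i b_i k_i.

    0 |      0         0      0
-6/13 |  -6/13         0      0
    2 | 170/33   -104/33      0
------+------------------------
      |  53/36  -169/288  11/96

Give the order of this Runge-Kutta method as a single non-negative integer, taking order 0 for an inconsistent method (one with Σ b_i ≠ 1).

b = (53/36, -169/288, 11/96)
c = (0, -6/13, 2)
Ac = (0, 0, 16/11)
Σ b_i: 53/36·1 + (-169/288)·1 + 11/96·1 = 1 ✓
b·c: (-169/288)·(-6/13) + 11/96·2 = 1/2 ✓
b·c²: (-169/288)·36/169 + 11/96·4 = 1/3 ✓
b·Ac: 11/96·16/11 = 1/6 ✓; 3 stages ⇒ order 3.

3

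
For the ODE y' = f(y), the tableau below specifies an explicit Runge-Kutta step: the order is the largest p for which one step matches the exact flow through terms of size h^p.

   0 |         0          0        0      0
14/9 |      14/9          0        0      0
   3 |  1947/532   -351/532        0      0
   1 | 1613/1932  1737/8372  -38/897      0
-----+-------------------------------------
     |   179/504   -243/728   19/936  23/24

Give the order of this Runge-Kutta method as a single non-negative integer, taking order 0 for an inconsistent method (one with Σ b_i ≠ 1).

4

b = (179/504, -243/728, 19/936, 23/24)
c = (0, 14/9, 3, 1)
Ac = (0, 0, -39/38, 9/46)
Σ b_i: 179/504·1 + (-243/728)·1 + 19/936·1 + 23/24·1 = 1 ✓
b·c: (-243/728)·14/9 + 19/936·3 + 23/24·1 = 1/2 ✓
b·c²: (-243/728)·196/81 + 19/936·9 + 23/24·1 = 1/3 ✓
b·Ac: 19/936·(-39/38) + 23/24·9/46 = 1/6 ✓
b·c³: (-243/728)·2744/729 + 19/936·27 + 23/24·1 = 1/4 ✓
b·(c∘Ac): 19/936·(-117/38) + 23/24·9/46 = 1/8 ✓
b·Ac²: 19/936·(-91/57) + 23/24·25/207 = 1/12 ✓
b·A²c: 23/24·1/23 = 1/24 ✓; 4 stages ⇒ order 4.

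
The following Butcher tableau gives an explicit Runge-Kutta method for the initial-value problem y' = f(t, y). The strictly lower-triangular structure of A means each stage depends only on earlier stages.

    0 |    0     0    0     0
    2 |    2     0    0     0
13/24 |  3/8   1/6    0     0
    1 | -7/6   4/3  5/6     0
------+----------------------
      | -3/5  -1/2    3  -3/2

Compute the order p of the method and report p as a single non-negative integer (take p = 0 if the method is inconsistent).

0

b = (-3/5, -1/2, 3, -3/2)
c = (0, 2, 13/24, 1)
Ac = (0, 0, 1/3, 449/144)
Σ b_i: (-3/5)·1 + (-1/2)·1 + 3·1 + (-3/2)·1 = 2/5 ≠ 1 ⇒ order 0.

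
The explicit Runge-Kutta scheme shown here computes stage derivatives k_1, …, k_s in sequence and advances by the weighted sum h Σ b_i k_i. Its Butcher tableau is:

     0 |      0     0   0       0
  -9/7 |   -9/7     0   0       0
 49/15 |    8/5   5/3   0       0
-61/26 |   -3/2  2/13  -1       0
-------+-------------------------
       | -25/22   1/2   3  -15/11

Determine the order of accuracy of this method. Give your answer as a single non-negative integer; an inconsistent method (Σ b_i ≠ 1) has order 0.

b = (-25/22, 1/2, 3, -15/11)
c = (0, -9/7, 49/15, -61/26)
Ac = (0, 0, -15/7, -4729/1365)
Σ b_i: (-25/22)·1 + 1/2·1 + 3·1 + (-15/11)·1 = 1 ✓
b·c: 1/2·(-9/7) + 3·49/15 + (-15/11)·(-61/26) = 61844/5005 ≠ 1/2 ⇒ order 1.

1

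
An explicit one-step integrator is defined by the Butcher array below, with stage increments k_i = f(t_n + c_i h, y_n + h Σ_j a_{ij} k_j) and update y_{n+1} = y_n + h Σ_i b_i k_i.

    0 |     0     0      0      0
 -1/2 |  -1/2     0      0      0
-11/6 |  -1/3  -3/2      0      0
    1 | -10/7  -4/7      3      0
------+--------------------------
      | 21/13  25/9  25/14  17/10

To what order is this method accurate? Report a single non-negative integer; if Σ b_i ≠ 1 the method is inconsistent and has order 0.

0

b = (21/13, 25/9, 25/14, 17/10)
c = (0, -1/2, -11/6, 1)
Ac = (0, 0, 3/4, -73/14)
Σ b_i: 21/13·1 + 25/9·1 + 25/14·1 + 17/10·1 = 32264/4095 ≠ 1 ⇒ order 0.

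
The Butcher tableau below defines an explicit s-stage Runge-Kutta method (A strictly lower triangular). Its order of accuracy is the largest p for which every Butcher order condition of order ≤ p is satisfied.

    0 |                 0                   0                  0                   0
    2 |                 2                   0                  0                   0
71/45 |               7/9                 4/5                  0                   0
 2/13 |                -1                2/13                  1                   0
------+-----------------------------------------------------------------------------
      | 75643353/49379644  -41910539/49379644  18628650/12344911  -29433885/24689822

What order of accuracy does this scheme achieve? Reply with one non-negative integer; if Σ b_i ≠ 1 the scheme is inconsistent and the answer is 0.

b = (75643353/49379644, -41910539/49379644, 18628650/12344911, -29433885/24689822)
c = (0, 2, 71/45, 2/13)
Ac = (0, 0, 8/5, 1103/585)
Σ b_i: 75643353/49379644·1 + (-41910539/49379644)·1 + 18628650/12344911·1 + (-29433885/24689822)·1 = 1 ✓
b·c: (-41910539/49379644)·2 + 18628650/12344911·71/45 + (-29433885/24689822)·2/13 = 1/2 ✓
b·c²: (-41910539/49379644)·4 + 18628650/12344911·5041/2025 + (-29433885/24689822)·4/169 = 1/3 ✓
b·Ac: 18628650/12344911·8/5 + (-29433885/24689822)·1103/585 = 1/6 ✓
b·c³: (-41910539/49379644)·8 + 18628650/12344911·357911/91125 + (-29433885/24689822)·8/2197 = -18790879876/21665318805 ≠ 1/4 ⇒ order 3.
b·(c∘Ac): 18628650/12344911·568/225 + (-29433885/24689822)·2206/7605 = 128274043/37034733 ≠ 1/8
b·Ac²: 18628650/12344911·16/5 + (-29433885/24689822)·81733/26325 = 3758129381/3333125970 ≠ 1/12
b·A²c: (-29433885/24689822)·8/5 = -23547108/12344911 ≠ 1/24

3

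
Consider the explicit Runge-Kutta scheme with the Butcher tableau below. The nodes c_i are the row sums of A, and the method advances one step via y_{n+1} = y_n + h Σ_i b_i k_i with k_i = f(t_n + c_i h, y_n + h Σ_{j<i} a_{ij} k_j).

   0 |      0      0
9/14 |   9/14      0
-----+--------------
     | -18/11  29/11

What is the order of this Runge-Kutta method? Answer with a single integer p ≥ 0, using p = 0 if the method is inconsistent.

b = (-18/11, 29/11)
c = (0, 9/14)
Σ b_i: (-18/11)·1 + 29/11·1 = 1 ✓
b·c: 29/11·9/14 = 261/154 ≠ 1/2 ⇒ order 1.

1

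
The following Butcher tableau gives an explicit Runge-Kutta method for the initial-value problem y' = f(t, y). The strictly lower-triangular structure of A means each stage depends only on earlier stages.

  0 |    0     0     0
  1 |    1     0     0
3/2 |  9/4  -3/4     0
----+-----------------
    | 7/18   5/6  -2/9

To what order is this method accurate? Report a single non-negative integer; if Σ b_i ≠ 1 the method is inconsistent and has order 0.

3

b = (7/18, 5/6, -2/9)
c = (0, 1, 3/2)
Ac = (0, 0, -3/4)
Σ b_i: 7/18·1 + 5/6·1 + (-2/9)·1 = 1 ✓
b·c: 5/6·1 + (-2/9)·3/2 = 1/2 ✓
b·c²: 5/6·1 + (-2/9)·9/4 = 1/3 ✓
b·Ac: (-2/9)·(-3/4) = 1/6 ✓; 3 stages ⇒ order 3.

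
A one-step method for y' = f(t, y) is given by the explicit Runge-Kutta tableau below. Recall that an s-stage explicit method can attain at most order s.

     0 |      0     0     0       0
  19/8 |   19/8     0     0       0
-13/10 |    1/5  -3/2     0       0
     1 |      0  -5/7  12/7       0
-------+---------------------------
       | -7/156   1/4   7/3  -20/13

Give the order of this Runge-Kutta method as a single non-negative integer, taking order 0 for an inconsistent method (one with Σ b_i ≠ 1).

1

b = (-7/156, 1/4, 7/3, -20/13)
c = (0, 19/8, -13/10, 1)
Ac = (0, 0, -57/16, -157/40)
Σ b_i: (-7/156)·1 + 1/4·1 + 7/3·1 + (-20/13)·1 = 1 ✓
b·c: 1/4·19/8 + 7/3·(-13/10) + (-20/13)·1 = -24823/6240 ≠ 1/2 ⇒ order 1.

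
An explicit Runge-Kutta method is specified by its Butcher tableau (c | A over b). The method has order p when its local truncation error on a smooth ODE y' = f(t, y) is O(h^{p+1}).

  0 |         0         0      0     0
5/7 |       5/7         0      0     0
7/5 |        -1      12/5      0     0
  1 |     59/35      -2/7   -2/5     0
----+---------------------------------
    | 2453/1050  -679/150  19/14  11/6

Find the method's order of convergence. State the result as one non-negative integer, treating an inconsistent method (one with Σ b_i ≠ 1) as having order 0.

2

b = (2453/1050, -679/150, 19/14, 11/6)
c = (0, 5/7, 7/5, 1)
Ac = (0, 0, 12/7, -936/1225)
Σ b_i: 2453/1050·1 + (-679/150)·1 + 19/14·1 + 11/6·1 = 1 ✓
b·c: (-679/150)·5/7 + 19/14·7/5 + 11/6·1 = 1/2 ✓
b·c²: (-679/150)·25/49 + 19/14·49/25 + 11/6·1 = 2293/1050 ≠ 1/3 ⇒ order 2.
b·Ac: 19/14·12/7 + 11/6·(-936/1225) = 162/175 ≠ 1/6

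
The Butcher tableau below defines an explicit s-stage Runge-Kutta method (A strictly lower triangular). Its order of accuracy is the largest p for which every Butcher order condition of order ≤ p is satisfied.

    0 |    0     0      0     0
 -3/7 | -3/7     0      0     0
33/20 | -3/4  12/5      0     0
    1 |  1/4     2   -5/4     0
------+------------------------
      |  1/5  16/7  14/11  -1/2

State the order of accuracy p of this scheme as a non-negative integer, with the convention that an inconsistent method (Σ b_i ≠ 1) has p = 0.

b = (1/5, 16/7, 14/11, -1/2)
c = (0, -3/7, 33/20, 1)
Ac = (0, 0, -36/35, -327/112)
Σ b_i: 1/5·1 + 16/7·1 + 14/11·1 + (-1/2)·1 = 2509/770 ≠ 1 ⇒ order 0.

0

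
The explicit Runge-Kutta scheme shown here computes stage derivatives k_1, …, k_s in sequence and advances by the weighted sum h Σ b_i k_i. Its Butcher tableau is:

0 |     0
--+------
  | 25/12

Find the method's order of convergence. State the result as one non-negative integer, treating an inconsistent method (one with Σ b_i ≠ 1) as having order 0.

b = (25/12)
c = (0)
Σ b_i: 25/12·1 = 25/12 ≠ 1 ⇒ order 0.

0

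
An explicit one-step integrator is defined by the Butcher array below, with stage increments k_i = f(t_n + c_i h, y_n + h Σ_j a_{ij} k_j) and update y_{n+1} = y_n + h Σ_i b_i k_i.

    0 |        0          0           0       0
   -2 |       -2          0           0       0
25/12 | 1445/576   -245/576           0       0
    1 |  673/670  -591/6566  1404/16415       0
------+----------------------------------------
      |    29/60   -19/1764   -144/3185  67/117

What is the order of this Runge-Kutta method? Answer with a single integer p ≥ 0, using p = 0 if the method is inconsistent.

4

b = (29/60, -19/1764, -144/3185, 67/117)
c = (0, -2, 25/12, 1)
Ac = (0, 0, 245/288, 24/67)
Σ b_i: 29/60·1 + (-19/1764)·1 + (-144/3185)·1 + 67/117·1 = 1 ✓
b·c: (-19/1764)·(-2) + (-144/3185)·25/12 + 67/117·1 = 1/2 ✓
b·c²: (-19/1764)·4 + (-144/3185)·625/144 + 67/117·1 = 1/3 ✓
b·Ac: (-144/3185)·245/288 + 67/117·24/67 = 1/6 ✓
b·c³: (-19/1764)·(-8) + (-144/3185)·15625/1728 + 67/117·1 = 1/4 ✓
b·(c∘Ac): (-144/3185)·6125/3456 + 67/117·24/67 = 1/8 ✓
b·Ac²: (-144/3185)·(-245/144) + 67/117·3/268 = 1/12 ✓
b·A²c: 67/117·39/536 = 1/24 ✓; 4 stages ⇒ order 4.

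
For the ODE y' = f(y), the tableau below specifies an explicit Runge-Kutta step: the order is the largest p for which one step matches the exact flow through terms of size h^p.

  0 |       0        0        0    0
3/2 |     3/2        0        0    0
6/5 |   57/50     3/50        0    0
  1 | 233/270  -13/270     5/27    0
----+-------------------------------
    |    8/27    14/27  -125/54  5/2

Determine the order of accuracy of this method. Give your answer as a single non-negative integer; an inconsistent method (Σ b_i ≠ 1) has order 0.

b = (8/27, 14/27, -125/54, 5/2)
c = (0, 3/2, 6/5, 1)
Ac = (0, 0, 9/100, 3/20)
Σ b_i: 8/27·1 + 14/27·1 + (-125/54)·1 + 5/2·1 = 1 ✓
b·c: 14/27·3/2 + (-125/54)·6/5 + 5/2·1 = 1/2 ✓
b·c²: 14/27·9/4 + (-125/54)·36/25 + 5/2·1 = 1/3 ✓
b·Ac: (-125/54)·9/100 + 5/2·3/20 = 1/6 ✓
b·c³: 14/27·27/8 + (-125/54)·216/125 + 5/2·1 = 1/4 ✓
b·(c∘Ac): (-125/54)·27/250 + 5/2·3/20 = 1/8 ✓
b·Ac²: (-125/54)·27/200 + 5/2·19/120 = 1/12 ✓
b·A²c: 5/2·1/60 = 1/24 ✓; 4 stages ⇒ order 4.

4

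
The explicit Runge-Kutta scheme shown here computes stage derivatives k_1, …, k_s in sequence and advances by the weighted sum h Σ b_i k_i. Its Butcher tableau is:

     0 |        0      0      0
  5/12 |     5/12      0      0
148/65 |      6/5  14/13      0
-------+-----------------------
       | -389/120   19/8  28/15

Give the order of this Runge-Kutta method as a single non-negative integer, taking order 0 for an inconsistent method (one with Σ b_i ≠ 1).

1

b = (-389/120, 19/8, 28/15)
c = (0, 5/12, 148/65)
Ac = (0, 0, 35/78)
Σ b_i: (-389/120)·1 + 19/8·1 + 28/15·1 = 1 ✓
b·c: 19/8·5/12 + 28/15·148/65 = 163483/31200 ≠ 1/2 ⇒ order 1.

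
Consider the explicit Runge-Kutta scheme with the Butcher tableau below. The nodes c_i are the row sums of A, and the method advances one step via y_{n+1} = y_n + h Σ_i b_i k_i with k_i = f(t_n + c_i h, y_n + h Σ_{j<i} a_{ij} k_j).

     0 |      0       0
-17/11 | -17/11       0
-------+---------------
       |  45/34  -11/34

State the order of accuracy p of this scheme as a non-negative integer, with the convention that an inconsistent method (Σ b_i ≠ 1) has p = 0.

2

b = (45/34, -11/34)
c = (0, -17/11)
Σ b_i: 45/34·1 + (-11/34)·1 = 1 ✓
b·c: (-11/34)·(-17/11) = 1/2 ✓; 2 stages ⇒ order 2.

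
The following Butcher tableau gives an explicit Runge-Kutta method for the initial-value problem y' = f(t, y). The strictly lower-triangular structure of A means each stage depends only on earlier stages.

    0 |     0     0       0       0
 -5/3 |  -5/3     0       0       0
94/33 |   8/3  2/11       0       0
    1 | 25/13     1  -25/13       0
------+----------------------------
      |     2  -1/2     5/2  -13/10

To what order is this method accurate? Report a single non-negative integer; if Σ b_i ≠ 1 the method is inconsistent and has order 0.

b = (2, -1/2, 5/2, -13/10)
c = (0, -5/3, 94/33, 1)
Ac = (0, 0, -10/33, -3065/429)
Σ b_i: 2·1 + (-1/2)·1 + 5/2·1 + (-13/10)·1 = 27/10 ≠ 1 ⇒ order 0.

0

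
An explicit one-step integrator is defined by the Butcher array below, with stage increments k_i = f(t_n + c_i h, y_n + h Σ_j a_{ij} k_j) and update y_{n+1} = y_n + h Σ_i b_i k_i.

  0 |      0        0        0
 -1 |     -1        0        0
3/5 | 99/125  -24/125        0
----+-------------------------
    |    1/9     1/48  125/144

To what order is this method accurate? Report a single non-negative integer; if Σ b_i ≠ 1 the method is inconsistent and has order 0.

b = (1/9, 1/48, 125/144)
c = (0, -1, 3/5)
Ac = (0, 0, 24/125)
Σ b_i: 1/9·1 + 1/48·1 + 125/144·1 = 1 ✓
b·c: 1/48·(-1) + 125/144·3/5 = 1/2 ✓
b·c²: 1/48·1 + 125/144·9/25 = 1/3 ✓
b·Ac: 125/144·24/125 = 1/6 ✓; 3 stages ⇒ order 3.

3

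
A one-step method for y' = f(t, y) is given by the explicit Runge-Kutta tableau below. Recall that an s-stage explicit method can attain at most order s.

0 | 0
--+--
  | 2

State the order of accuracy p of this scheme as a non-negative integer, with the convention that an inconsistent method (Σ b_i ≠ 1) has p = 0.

0

b = (2)
c = (0)
Σ b_i: 2·1 = 2 ≠ 1 ⇒ order 0.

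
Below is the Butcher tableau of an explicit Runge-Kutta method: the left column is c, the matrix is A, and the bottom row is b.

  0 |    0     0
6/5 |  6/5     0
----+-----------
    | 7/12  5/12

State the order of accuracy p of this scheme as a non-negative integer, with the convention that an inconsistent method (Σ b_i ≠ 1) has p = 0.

2

b = (7/12, 5/12)
c = (0, 6/5)
Σ b_i: 7/12·1 + 5/12·1 = 1 ✓
b·c: 5/12·6/5 = 1/2 ✓; 2 stages ⇒ order 2.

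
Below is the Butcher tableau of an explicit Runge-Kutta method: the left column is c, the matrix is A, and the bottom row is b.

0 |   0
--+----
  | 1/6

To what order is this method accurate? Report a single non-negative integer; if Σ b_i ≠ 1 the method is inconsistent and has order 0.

b = (1/6)
c = (0)
Σ b_i: 1/6·1 = 1/6 ≠ 1 ⇒ order 0.

0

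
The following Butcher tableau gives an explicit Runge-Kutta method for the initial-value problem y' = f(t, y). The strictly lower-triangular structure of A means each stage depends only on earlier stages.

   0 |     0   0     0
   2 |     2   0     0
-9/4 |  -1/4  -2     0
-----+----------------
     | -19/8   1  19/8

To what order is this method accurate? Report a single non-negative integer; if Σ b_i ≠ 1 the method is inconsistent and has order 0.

b = (-19/8, 1, 19/8)
c = (0, 2, -9/4)
Ac = (0, 0, -4)
Σ b_i: (-19/8)·1 + 1·1 + 19/8·1 = 1 ✓
b·c: 1·2 + 19/8·(-9/4) = -107/32 ≠ 1/2 ⇒ order 1.

1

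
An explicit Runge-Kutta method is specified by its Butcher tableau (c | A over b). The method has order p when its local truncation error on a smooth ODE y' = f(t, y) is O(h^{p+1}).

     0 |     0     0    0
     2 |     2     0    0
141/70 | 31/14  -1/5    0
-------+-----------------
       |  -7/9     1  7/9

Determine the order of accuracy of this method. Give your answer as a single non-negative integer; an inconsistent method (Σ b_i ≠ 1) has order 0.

b = (-7/9, 1, 7/9)
c = (0, 2, 141/70)
Ac = (0, 0, -2/5)
Σ b_i: (-7/9)·1 + 1·1 + 7/9·1 = 1 ✓
b·c: 1·2 + 7/9·141/70 = 107/30 ≠ 1/2 ⇒ order 1.

1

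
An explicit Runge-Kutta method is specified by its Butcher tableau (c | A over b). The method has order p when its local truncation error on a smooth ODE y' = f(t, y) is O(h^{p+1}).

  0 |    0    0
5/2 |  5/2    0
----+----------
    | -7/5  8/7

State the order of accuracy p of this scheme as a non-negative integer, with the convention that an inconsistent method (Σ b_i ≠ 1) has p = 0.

0

b = (-7/5, 8/7)
c = (0, 5/2)
Σ b_i: (-7/5)·1 + 8/7·1 = -9/35 ≠ 1 ⇒ order 0.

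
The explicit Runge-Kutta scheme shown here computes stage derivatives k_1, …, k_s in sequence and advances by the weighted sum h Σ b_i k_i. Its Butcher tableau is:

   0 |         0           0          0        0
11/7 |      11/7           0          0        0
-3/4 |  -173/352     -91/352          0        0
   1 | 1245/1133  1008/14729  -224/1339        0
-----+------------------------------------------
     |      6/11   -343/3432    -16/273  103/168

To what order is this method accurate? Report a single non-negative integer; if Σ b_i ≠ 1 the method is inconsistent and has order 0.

b = (6/11, -343/3432, -16/273, 103/168)
c = (0, 11/7, -3/4, 1)
Ac = (0, 0, -13/32, 24/103)
Σ b_i: 6/11·1 + (-343/3432)·1 + (-16/273)·1 + 103/168·1 = 1 ✓
b·c: (-343/3432)·11/7 + (-16/273)·(-3/4) + 103/168·1 = 1/2 ✓
b·c²: (-343/3432)·121/49 + (-16/273)·9/16 + 103/168·1 = 1/3 ✓
b·Ac: (-16/273)·(-13/32) + 103/168·24/103 = 1/6 ✓
b·c³: (-343/3432)·1331/343 + (-16/273)·(-27/64) + 103/168·1 = 1/4 ✓
b·(c∘Ac): (-16/273)·39/128 + 103/168·24/103 = 1/8 ✓
b·Ac²: (-16/273)·(-143/224) + 103/168·54/721 = 1/12 ✓
b·A²c: 103/168·7/103 = 1/24 ✓; 4 stages ⇒ order 4.

4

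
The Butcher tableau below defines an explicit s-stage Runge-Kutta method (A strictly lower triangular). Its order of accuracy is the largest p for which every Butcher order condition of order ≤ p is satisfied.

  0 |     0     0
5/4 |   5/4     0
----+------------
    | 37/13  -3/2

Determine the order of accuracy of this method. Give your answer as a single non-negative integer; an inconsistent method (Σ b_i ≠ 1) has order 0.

0

b = (37/13, -3/2)
c = (0, 5/4)
Σ b_i: 37/13·1 + (-3/2)·1 = 35/26 ≠ 1 ⇒ order 0.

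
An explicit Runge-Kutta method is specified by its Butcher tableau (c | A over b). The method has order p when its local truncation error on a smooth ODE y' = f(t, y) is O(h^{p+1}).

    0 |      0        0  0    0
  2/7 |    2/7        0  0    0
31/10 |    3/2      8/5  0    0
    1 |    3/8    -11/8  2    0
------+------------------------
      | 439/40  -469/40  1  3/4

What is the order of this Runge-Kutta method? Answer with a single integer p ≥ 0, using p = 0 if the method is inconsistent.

b = (439/40, -469/40, 1, 3/4)
c = (0, 2/7, 31/10, 1)
Ac = (0, 0, 16/35, 813/140)
Σ b_i: 439/40·1 + (-469/40)·1 + 1·1 + 3/4·1 = 1 ✓
b·c: (-469/40)·2/7 + 1·31/10 + 3/4·1 = 1/2 ✓
b·c²: (-469/40)·4/49 + 1·961/100 + 3/4·1 = 3291/350 ≠ 1/3 ⇒ order 2.
b·Ac: 1·16/35 + 3/4·813/140 = 77/16 ≠ 1/6

2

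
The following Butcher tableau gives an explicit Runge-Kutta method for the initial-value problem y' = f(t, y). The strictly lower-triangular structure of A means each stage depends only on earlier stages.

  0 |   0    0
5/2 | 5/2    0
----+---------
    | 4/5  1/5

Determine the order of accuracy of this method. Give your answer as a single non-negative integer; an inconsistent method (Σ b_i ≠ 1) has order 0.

2

b = (4/5, 1/5)
c = (0, 5/2)
Σ b_i: 4/5·1 + 1/5·1 = 1 ✓
b·c: 1/5·5/2 = 1/2 ✓; 2 stages ⇒ order 2.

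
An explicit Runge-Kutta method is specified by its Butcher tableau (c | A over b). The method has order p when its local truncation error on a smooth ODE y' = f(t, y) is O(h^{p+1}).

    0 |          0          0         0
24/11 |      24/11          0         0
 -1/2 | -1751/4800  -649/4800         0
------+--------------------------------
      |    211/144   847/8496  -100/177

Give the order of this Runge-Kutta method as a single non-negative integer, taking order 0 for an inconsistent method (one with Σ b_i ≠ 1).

b = (211/144, 847/8496, -100/177)
c = (0, 24/11, -1/2)
Ac = (0, 0, -59/200)
Σ b_i: 211/144·1 + 847/8496·1 + (-100/177)·1 = 1 ✓
b·c: 847/8496·24/11 + (-100/177)·(-1/2) = 1/2 ✓
b·c²: 847/8496·576/121 + (-100/177)·1/4 = 1/3 ✓
b·Ac: (-100/177)·(-59/200) = 1/6 ✓; 3 stages ⇒ order 3.

3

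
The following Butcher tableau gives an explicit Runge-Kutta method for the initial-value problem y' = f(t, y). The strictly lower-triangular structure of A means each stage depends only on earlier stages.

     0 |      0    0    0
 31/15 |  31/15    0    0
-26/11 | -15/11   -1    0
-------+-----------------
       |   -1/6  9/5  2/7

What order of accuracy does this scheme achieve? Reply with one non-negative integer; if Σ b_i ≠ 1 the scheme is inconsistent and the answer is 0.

b = (-1/6, 9/5, 2/7)
c = (0, 31/15, -26/11)
Ac = (0, 0, -31/15)
Σ b_i: (-1/6)·1 + 9/5·1 + 2/7·1 = 403/210 ≠ 1 ⇒ order 0.

0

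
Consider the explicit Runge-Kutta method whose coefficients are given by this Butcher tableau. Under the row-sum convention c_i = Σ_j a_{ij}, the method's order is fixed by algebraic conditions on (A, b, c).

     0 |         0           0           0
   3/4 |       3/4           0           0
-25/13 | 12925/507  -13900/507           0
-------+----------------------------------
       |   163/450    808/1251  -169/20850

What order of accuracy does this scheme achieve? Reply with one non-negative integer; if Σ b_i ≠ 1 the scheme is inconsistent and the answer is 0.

b = (163/450, 808/1251, -169/20850)
c = (0, 3/4, -25/13)
Ac = (0, 0, -3475/169)
Σ b_i: 163/450·1 + 808/1251·1 + (-169/20850)·1 = 1 ✓
b·c: 808/1251·3/4 + (-169/20850)·(-25/13) = 1/2 ✓
b·c²: 808/1251·9/16 + (-169/20850)·625/169 = 1/3 ✓
b·Ac: (-169/20850)·(-3475/169) = 1/6 ✓; 3 stages ⇒ order 3.

3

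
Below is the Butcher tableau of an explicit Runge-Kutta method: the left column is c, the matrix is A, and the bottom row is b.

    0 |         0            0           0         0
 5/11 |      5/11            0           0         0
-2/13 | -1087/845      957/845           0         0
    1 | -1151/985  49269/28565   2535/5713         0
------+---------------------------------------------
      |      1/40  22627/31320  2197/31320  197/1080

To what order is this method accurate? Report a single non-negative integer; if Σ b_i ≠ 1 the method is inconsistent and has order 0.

4

b = (1/40, 22627/31320, 2197/31320, 197/1080)
c = (0, 5/11, -2/13, 1)
Ac = (0, 0, 87/169, 141/197)
Σ b_i: 1/40·1 + 22627/31320·1 + 2197/31320·1 + 197/1080·1 = 1 ✓
b·c: 22627/31320·5/11 + 2197/31320·(-2/13) + 197/1080·1 = 1/2 ✓
b·c²: 22627/31320·25/121 + 2197/31320·4/169 + 197/1080·1 = 1/3 ✓
b·Ac: 2197/31320·87/169 + 197/1080·141/197 = 1/6 ✓
b·c³: 22627/31320·125/1331 + 2197/31320·(-8/2197) + 197/1080·1 = 1/4 ✓
b·(c∘Ac): 2197/31320·(-174/2197) + 197/1080·141/197 = 1/8 ✓
b·Ac²: 2197/31320·435/1859 + 197/1080·795/2167 = 1/12 ✓
b·A²c: 197/1080·45/197 = 1/24 ✓; 4 stages ⇒ order 4.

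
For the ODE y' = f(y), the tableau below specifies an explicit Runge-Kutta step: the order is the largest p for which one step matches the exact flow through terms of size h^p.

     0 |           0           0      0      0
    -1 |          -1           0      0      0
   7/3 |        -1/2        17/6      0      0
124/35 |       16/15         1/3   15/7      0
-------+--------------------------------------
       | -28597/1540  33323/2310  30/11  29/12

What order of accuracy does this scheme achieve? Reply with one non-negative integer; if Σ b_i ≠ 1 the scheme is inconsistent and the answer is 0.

b = (-28597/1540, 33323/2310, 30/11, 29/12)
c = (0, -1, 7/3, 124/35)
Ac = (0, 0, -17/6, 14/3)
Σ b_i: (-28597/1540)·1 + 33323/2310·1 + 30/11·1 + 29/12·1 = 1 ✓
b·c: 33323/2310·(-1) + 30/11·7/3 + 29/12·124/35 = 1/2 ✓
b·c²: 33323/2310·1 + 30/11·49/9 + 29/12·15376/1225 = 4819277/80850 ≠ 1/3 ⇒ order 2.
b·Ac: 30/11·(-17/6) + 29/12·14/3 = 703/198 ≠ 1/6

2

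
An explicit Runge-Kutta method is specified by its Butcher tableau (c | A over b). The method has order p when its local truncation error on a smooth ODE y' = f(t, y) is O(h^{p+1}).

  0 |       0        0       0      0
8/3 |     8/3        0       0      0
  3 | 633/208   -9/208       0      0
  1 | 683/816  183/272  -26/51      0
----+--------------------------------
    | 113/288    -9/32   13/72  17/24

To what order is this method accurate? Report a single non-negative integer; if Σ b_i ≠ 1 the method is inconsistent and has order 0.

4

b = (113/288, -9/32, 13/72, 17/24)
c = (0, 8/3, 3, 1)
Ac = (0, 0, -3/26, 9/34)
Σ b_i: 113/288·1 + (-9/32)·1 + 13/72·1 + 17/24·1 = 1 ✓
b·c: (-9/32)·8/3 + 13/72·3 + 17/24·1 = 1/2 ✓
b·c²: (-9/32)·64/9 + 13/72·9 + 17/24·1 = 1/3 ✓
b·Ac: 13/72·(-3/26) + 17/24·9/34 = 1/6 ✓
b·c³: (-9/32)·512/27 + 13/72·27 + 17/24·1 = 1/4 ✓
b·(c∘Ac): 13/72·(-9/26) + 17/24·9/34 = 1/8 ✓
b·Ac²: 13/72·(-4/13) + 17/24·10/51 = 1/12 ✓
b·A²c: 17/24·1/17 = 1/24 ✓; 4 stages ⇒ order 4.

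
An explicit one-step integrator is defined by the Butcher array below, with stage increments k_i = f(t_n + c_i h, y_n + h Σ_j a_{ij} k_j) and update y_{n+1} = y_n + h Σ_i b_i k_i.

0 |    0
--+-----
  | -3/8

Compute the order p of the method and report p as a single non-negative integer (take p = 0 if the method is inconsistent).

0

b = (-3/8)
c = (0)
Σ b_i: (-3/8)·1 = -3/8 ≠ 1 ⇒ order 0.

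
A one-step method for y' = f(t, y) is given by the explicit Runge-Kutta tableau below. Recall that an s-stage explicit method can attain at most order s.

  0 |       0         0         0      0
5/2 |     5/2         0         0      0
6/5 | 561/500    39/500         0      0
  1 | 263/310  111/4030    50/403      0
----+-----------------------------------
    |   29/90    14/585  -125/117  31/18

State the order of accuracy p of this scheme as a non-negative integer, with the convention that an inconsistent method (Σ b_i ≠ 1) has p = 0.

4

b = (29/90, 14/585, -125/117, 31/18)
c = (0, 5/2, 6/5, 1)
Ac = (0, 0, 39/200, 27/124)
Σ b_i: 29/90·1 + 14/585·1 + (-125/117)·1 + 31/18·1 = 1 ✓
b·c: 14/585·5/2 + (-125/117)·6/5 + 31/18·1 = 1/2 ✓
b·c²: 14/585·25/4 + (-125/117)·36/25 + 31/18·1 = 1/3 ✓
b·Ac: (-125/117)·39/200 + 31/18·27/124 = 1/6 ✓
b·c³: 14/585·125/8 + (-125/117)·216/125 + 31/18·1 = 1/4 ✓
b·(c∘Ac): (-125/117)·117/500 + 31/18·27/124 = 1/8 ✓
b·Ac²: (-125/117)·39/80 + 31/18·87/248 = 1/12 ✓
b·A²c: 31/18·3/124 = 1/24 ✓; 4 stages ⇒ order 4.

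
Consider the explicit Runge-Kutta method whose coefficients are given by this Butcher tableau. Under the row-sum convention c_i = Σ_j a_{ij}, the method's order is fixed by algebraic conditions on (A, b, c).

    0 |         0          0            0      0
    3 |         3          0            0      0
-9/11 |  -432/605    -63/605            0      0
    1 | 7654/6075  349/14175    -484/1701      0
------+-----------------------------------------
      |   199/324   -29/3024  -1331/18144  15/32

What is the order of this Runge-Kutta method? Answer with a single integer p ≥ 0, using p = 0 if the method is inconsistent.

4

b = (199/324, -29/3024, -1331/18144, 15/32)
c = (0, 3, -9/11, 1)
Ac = (0, 0, -189/605, 23/75)
Σ b_i: 199/324·1 + (-29/3024)·1 + (-1331/18144)·1 + 15/32·1 = 1 ✓
b·c: (-29/3024)·3 + (-1331/18144)·(-9/11) + 15/32·1 = 1/2 ✓
b·c²: (-29/3024)·9 + (-1331/18144)·81/121 + 15/32·1 = 1/3 ✓
b·Ac: (-1331/18144)·(-189/605) + 15/32·23/75 = 1/6 ✓
b·c³: (-29/3024)·27 + (-1331/18144)·(-729/1331) + 15/32·1 = 1/4 ✓
b·(c∘Ac): (-1331/18144)·1701/6655 + 15/32·23/75 = 1/8 ✓
b·Ac²: (-1331/18144)·(-567/605) + 15/32·7/225 = 1/12 ✓
b·A²c: 15/32·4/45 = 1/24 ✓; 4 stages ⇒ order 4.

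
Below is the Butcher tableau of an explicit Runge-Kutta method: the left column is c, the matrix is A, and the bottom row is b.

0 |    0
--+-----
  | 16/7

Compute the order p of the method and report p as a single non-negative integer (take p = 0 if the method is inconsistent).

0

b = (16/7)
c = (0)
Σ b_i: 16/7·1 = 16/7 ≠ 1 ⇒ order 0.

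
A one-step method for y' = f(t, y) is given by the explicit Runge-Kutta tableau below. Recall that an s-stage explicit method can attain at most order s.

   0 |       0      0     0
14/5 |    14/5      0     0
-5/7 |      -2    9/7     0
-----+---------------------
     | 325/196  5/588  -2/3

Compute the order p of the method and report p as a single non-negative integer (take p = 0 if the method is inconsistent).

b = (325/196, 5/588, -2/3)
c = (0, 14/5, -5/7)
Ac = (0, 0, 18/5)
Σ b_i: 325/196·1 + 5/588·1 + (-2/3)·1 = 1 ✓
b·c: 5/588·14/5 + (-2/3)·(-5/7) = 1/2 ✓
b·c²: 5/588·196/25 + (-2/3)·25/49 = -67/245 ≠ 1/3 ⇒ order 2.
b·Ac: (-2/3)·18/5 = -12/5 ≠ 1/6

2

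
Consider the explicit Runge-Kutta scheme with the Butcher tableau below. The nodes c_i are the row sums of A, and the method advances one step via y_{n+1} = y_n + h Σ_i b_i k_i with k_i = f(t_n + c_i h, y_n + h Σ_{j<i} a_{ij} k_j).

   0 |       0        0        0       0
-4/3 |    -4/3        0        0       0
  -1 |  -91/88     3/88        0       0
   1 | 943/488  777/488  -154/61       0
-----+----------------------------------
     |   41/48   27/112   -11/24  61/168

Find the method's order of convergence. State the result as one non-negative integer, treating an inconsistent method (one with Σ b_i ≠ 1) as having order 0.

b = (41/48, 27/112, -11/24, 61/168)
c = (0, -4/3, -1, 1)
Ac = (0, 0, -1/22, 49/122)
Σ b_i: 41/48·1 + 27/112·1 + (-11/24)·1 + 61/168·1 = 1 ✓
b·c: 27/112·(-4/3) + (-11/24)·(-1) + 61/168·1 = 1/2 ✓
b·c²: 27/112·16/9 + (-11/24)·1 + 61/168·1 = 1/3 ✓
b·Ac: (-11/24)·(-1/22) + 61/168·49/122 = 1/6 ✓
b·c³: 27/112·(-64/27) + (-11/24)·(-1) + 61/168·1 = 1/4 ✓
b·(c∘Ac): (-11/24)·1/22 + 61/168·49/122 = 1/8 ✓
b·Ac²: (-11/24)·2/33 + 61/168·56/183 = 1/12 ✓
b·A²c: 61/168·7/61 = 1/24 ✓; 4 stages ⇒ order 4.

4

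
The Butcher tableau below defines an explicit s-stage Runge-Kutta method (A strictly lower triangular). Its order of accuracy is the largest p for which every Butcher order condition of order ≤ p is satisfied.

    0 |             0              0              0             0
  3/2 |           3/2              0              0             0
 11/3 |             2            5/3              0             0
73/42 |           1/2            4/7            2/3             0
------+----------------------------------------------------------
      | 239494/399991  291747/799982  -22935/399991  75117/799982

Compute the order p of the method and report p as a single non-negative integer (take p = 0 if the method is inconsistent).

b = (239494/399991, 291747/799982, -22935/399991, 75117/799982)
c = (0, 3/2, 11/3, 73/42)
Ac = (0, 0, 5/2, 208/63)
Σ b_i: 239494/399991·1 + 291747/799982·1 + (-22935/399991)·1 + 75117/799982·1 = 1 ✓
b·c: 291747/799982·3/2 + (-22935/399991)·11/3 + 75117/799982·73/42 = 1/2 ✓
b·c²: 291747/799982·9/4 + (-22935/399991)·121/9 + 75117/799982·5329/1764 = 1/3 ✓
b·Ac: (-22935/399991)·5/2 + 75117/799982·208/63 = 1/6 ✓
b·c³: 291747/799982·27/8 + (-22935/399991)·1331/27 + 75117/799982·389017/74088 = -31757579/28799352 ≠ 1/4 ⇒ order 3.
b·(c∘Ac): (-22935/399991)·55/6 + 75117/799982·7592/1323 = 95237/7199838 ≠ 1/8
b·Ac²: (-22935/399991)·15/4 + 75117/799982·1937/189 = 10761073/14399676 ≠ 1/12
b·A²c: 75117/799982·5/3 = 125195/799982 ≠ 1/24

3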